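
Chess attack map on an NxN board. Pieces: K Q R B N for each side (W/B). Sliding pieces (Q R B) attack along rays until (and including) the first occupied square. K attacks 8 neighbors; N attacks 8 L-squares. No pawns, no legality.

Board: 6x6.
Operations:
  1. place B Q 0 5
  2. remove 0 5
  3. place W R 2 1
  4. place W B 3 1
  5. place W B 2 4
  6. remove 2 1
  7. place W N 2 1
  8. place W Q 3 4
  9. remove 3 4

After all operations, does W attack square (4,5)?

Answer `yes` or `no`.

Op 1: place BQ@(0,5)
Op 2: remove (0,5)
Op 3: place WR@(2,1)
Op 4: place WB@(3,1)
Op 5: place WB@(2,4)
Op 6: remove (2,1)
Op 7: place WN@(2,1)
Op 8: place WQ@(3,4)
Op 9: remove (3,4)
Per-piece attacks for W:
  WN@(2,1): attacks (3,3) (4,2) (1,3) (0,2) (4,0) (0,0)
  WB@(2,4): attacks (3,5) (3,3) (4,2) (5,1) (1,5) (1,3) (0,2)
  WB@(3,1): attacks (4,2) (5,3) (4,0) (2,2) (1,3) (0,4) (2,0)
W attacks (4,5): no

Answer: no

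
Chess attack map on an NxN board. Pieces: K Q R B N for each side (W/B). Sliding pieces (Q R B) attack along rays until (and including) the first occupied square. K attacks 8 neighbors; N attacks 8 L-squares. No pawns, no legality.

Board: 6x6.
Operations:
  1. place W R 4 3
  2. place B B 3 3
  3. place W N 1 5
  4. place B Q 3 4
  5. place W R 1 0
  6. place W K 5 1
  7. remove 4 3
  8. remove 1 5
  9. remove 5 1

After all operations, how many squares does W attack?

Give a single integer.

Op 1: place WR@(4,3)
Op 2: place BB@(3,3)
Op 3: place WN@(1,5)
Op 4: place BQ@(3,4)
Op 5: place WR@(1,0)
Op 6: place WK@(5,1)
Op 7: remove (4,3)
Op 8: remove (1,5)
Op 9: remove (5,1)
Per-piece attacks for W:
  WR@(1,0): attacks (1,1) (1,2) (1,3) (1,4) (1,5) (2,0) (3,0) (4,0) (5,0) (0,0)
Union (10 distinct): (0,0) (1,1) (1,2) (1,3) (1,4) (1,5) (2,0) (3,0) (4,0) (5,0)

Answer: 10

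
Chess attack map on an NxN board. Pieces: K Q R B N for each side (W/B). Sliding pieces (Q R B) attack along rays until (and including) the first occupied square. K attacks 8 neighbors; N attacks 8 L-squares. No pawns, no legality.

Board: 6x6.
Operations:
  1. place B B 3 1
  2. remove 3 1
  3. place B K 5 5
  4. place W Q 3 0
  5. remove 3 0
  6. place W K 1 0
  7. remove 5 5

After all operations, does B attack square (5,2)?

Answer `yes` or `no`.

Answer: no

Derivation:
Op 1: place BB@(3,1)
Op 2: remove (3,1)
Op 3: place BK@(5,5)
Op 4: place WQ@(3,0)
Op 5: remove (3,0)
Op 6: place WK@(1,0)
Op 7: remove (5,5)
Per-piece attacks for B:
B attacks (5,2): no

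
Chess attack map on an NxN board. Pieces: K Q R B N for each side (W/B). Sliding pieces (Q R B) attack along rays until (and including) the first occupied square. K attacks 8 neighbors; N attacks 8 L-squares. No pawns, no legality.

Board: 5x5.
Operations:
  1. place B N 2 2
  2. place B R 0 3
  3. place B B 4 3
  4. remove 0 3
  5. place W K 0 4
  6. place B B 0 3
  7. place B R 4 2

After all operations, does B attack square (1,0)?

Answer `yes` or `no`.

Answer: yes

Derivation:
Op 1: place BN@(2,2)
Op 2: place BR@(0,3)
Op 3: place BB@(4,3)
Op 4: remove (0,3)
Op 5: place WK@(0,4)
Op 6: place BB@(0,3)
Op 7: place BR@(4,2)
Per-piece attacks for B:
  BB@(0,3): attacks (1,4) (1,2) (2,1) (3,0)
  BN@(2,2): attacks (3,4) (4,3) (1,4) (0,3) (3,0) (4,1) (1,0) (0,1)
  BR@(4,2): attacks (4,3) (4,1) (4,0) (3,2) (2,2) [ray(0,1) blocked at (4,3); ray(-1,0) blocked at (2,2)]
  BB@(4,3): attacks (3,4) (3,2) (2,1) (1,0)
B attacks (1,0): yes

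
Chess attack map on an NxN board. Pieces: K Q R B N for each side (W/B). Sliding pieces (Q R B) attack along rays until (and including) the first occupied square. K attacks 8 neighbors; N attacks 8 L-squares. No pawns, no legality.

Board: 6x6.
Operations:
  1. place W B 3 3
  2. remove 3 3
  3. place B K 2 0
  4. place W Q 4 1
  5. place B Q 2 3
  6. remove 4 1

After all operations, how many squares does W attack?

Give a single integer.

Op 1: place WB@(3,3)
Op 2: remove (3,3)
Op 3: place BK@(2,0)
Op 4: place WQ@(4,1)
Op 5: place BQ@(2,3)
Op 6: remove (4,1)
Per-piece attacks for W:
Union (0 distinct): (none)

Answer: 0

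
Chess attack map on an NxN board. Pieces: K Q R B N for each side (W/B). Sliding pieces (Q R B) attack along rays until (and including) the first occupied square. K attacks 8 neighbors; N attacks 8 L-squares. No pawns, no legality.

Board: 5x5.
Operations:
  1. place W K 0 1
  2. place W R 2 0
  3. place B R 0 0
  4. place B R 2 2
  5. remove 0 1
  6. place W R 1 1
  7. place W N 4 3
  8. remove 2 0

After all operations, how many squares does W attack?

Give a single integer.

Op 1: place WK@(0,1)
Op 2: place WR@(2,0)
Op 3: place BR@(0,0)
Op 4: place BR@(2,2)
Op 5: remove (0,1)
Op 6: place WR@(1,1)
Op 7: place WN@(4,3)
Op 8: remove (2,0)
Per-piece attacks for W:
  WR@(1,1): attacks (1,2) (1,3) (1,4) (1,0) (2,1) (3,1) (4,1) (0,1)
  WN@(4,3): attacks (2,4) (3,1) (2,2)
Union (10 distinct): (0,1) (1,0) (1,2) (1,3) (1,4) (2,1) (2,2) (2,4) (3,1) (4,1)

Answer: 10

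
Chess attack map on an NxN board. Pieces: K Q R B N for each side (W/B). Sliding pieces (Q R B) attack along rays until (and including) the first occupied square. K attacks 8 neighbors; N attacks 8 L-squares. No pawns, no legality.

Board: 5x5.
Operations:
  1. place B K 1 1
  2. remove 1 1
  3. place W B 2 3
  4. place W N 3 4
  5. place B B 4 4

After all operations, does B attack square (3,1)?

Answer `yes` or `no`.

Answer: no

Derivation:
Op 1: place BK@(1,1)
Op 2: remove (1,1)
Op 3: place WB@(2,3)
Op 4: place WN@(3,4)
Op 5: place BB@(4,4)
Per-piece attacks for B:
  BB@(4,4): attacks (3,3) (2,2) (1,1) (0,0)
B attacks (3,1): no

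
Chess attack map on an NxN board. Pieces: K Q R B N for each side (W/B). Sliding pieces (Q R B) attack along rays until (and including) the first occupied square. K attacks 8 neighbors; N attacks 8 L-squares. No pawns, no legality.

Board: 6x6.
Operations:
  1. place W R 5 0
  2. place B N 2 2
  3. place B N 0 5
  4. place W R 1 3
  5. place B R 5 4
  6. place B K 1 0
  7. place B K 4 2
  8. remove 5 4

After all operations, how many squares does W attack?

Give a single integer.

Answer: 17

Derivation:
Op 1: place WR@(5,0)
Op 2: place BN@(2,2)
Op 3: place BN@(0,5)
Op 4: place WR@(1,3)
Op 5: place BR@(5,4)
Op 6: place BK@(1,0)
Op 7: place BK@(4,2)
Op 8: remove (5,4)
Per-piece attacks for W:
  WR@(1,3): attacks (1,4) (1,5) (1,2) (1,1) (1,0) (2,3) (3,3) (4,3) (5,3) (0,3) [ray(0,-1) blocked at (1,0)]
  WR@(5,0): attacks (5,1) (5,2) (5,3) (5,4) (5,5) (4,0) (3,0) (2,0) (1,0) [ray(-1,0) blocked at (1,0)]
Union (17 distinct): (0,3) (1,0) (1,1) (1,2) (1,4) (1,5) (2,0) (2,3) (3,0) (3,3) (4,0) (4,3) (5,1) (5,2) (5,3) (5,4) (5,5)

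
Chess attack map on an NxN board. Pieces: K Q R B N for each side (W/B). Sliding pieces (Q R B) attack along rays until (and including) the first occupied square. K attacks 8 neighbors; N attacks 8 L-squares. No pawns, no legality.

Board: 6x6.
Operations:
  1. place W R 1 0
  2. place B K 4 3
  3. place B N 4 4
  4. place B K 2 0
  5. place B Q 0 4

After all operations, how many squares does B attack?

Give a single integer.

Answer: 26

Derivation:
Op 1: place WR@(1,0)
Op 2: place BK@(4,3)
Op 3: place BN@(4,4)
Op 4: place BK@(2,0)
Op 5: place BQ@(0,4)
Per-piece attacks for B:
  BQ@(0,4): attacks (0,5) (0,3) (0,2) (0,1) (0,0) (1,4) (2,4) (3,4) (4,4) (1,5) (1,3) (2,2) (3,1) (4,0) [ray(1,0) blocked at (4,4)]
  BK@(2,0): attacks (2,1) (3,0) (1,0) (3,1) (1,1)
  BK@(4,3): attacks (4,4) (4,2) (5,3) (3,3) (5,4) (5,2) (3,4) (3,2)
  BN@(4,4): attacks (2,5) (5,2) (3,2) (2,3)
Union (26 distinct): (0,0) (0,1) (0,2) (0,3) (0,5) (1,0) (1,1) (1,3) (1,4) (1,5) (2,1) (2,2) (2,3) (2,4) (2,5) (3,0) (3,1) (3,2) (3,3) (3,4) (4,0) (4,2) (4,4) (5,2) (5,3) (5,4)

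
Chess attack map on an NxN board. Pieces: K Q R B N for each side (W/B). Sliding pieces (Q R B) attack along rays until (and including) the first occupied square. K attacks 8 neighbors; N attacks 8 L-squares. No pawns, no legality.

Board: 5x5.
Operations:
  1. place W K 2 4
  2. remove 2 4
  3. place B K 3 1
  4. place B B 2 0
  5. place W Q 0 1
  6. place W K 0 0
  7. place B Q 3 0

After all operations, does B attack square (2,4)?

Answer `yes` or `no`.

Op 1: place WK@(2,4)
Op 2: remove (2,4)
Op 3: place BK@(3,1)
Op 4: place BB@(2,0)
Op 5: place WQ@(0,1)
Op 6: place WK@(0,0)
Op 7: place BQ@(3,0)
Per-piece attacks for B:
  BB@(2,0): attacks (3,1) (1,1) (0,2) [ray(1,1) blocked at (3,1)]
  BQ@(3,0): attacks (3,1) (4,0) (2,0) (4,1) (2,1) (1,2) (0,3) [ray(0,1) blocked at (3,1); ray(-1,0) blocked at (2,0)]
  BK@(3,1): attacks (3,2) (3,0) (4,1) (2,1) (4,2) (4,0) (2,2) (2,0)
B attacks (2,4): no

Answer: no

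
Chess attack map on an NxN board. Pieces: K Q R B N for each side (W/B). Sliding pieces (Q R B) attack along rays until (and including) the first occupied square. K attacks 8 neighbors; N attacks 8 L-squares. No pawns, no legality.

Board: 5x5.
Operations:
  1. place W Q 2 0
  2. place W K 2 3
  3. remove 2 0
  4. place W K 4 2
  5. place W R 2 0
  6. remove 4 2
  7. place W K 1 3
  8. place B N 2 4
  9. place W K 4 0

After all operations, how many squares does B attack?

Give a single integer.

Answer: 4

Derivation:
Op 1: place WQ@(2,0)
Op 2: place WK@(2,3)
Op 3: remove (2,0)
Op 4: place WK@(4,2)
Op 5: place WR@(2,0)
Op 6: remove (4,2)
Op 7: place WK@(1,3)
Op 8: place BN@(2,4)
Op 9: place WK@(4,0)
Per-piece attacks for B:
  BN@(2,4): attacks (3,2) (4,3) (1,2) (0,3)
Union (4 distinct): (0,3) (1,2) (3,2) (4,3)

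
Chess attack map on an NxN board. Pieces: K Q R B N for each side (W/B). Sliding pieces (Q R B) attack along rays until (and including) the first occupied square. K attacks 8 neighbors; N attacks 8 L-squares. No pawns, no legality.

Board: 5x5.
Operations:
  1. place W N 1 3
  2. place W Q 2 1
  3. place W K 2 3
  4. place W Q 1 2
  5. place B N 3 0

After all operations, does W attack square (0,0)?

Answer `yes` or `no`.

Op 1: place WN@(1,3)
Op 2: place WQ@(2,1)
Op 3: place WK@(2,3)
Op 4: place WQ@(1,2)
Op 5: place BN@(3,0)
Per-piece attacks for W:
  WQ@(1,2): attacks (1,3) (1,1) (1,0) (2,2) (3,2) (4,2) (0,2) (2,3) (2,1) (0,3) (0,1) [ray(0,1) blocked at (1,3); ray(1,1) blocked at (2,3); ray(1,-1) blocked at (2,1)]
  WN@(1,3): attacks (3,4) (2,1) (3,2) (0,1)
  WQ@(2,1): attacks (2,2) (2,3) (2,0) (3,1) (4,1) (1,1) (0,1) (3,2) (4,3) (3,0) (1,2) (1,0) [ray(0,1) blocked at (2,3); ray(1,-1) blocked at (3,0); ray(-1,1) blocked at (1,2)]
  WK@(2,3): attacks (2,4) (2,2) (3,3) (1,3) (3,4) (3,2) (1,4) (1,2)
W attacks (0,0): no

Answer: no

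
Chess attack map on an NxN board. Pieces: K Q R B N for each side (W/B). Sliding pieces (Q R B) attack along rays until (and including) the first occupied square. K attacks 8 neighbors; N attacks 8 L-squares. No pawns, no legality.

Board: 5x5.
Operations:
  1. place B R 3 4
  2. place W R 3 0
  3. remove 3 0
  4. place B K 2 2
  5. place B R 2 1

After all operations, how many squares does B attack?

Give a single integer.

Op 1: place BR@(3,4)
Op 2: place WR@(3,0)
Op 3: remove (3,0)
Op 4: place BK@(2,2)
Op 5: place BR@(2,1)
Per-piece attacks for B:
  BR@(2,1): attacks (2,2) (2,0) (3,1) (4,1) (1,1) (0,1) [ray(0,1) blocked at (2,2)]
  BK@(2,2): attacks (2,3) (2,1) (3,2) (1,2) (3,3) (3,1) (1,3) (1,1)
  BR@(3,4): attacks (3,3) (3,2) (3,1) (3,0) (4,4) (2,4) (1,4) (0,4)
Union (17 distinct): (0,1) (0,4) (1,1) (1,2) (1,3) (1,4) (2,0) (2,1) (2,2) (2,3) (2,4) (3,0) (3,1) (3,2) (3,3) (4,1) (4,4)

Answer: 17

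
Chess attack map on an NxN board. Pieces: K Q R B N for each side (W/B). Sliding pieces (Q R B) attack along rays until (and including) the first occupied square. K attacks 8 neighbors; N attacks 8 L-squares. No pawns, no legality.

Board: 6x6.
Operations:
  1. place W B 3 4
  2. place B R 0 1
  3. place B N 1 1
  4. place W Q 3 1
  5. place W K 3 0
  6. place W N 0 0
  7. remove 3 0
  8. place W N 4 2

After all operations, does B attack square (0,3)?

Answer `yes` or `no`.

Op 1: place WB@(3,4)
Op 2: place BR@(0,1)
Op 3: place BN@(1,1)
Op 4: place WQ@(3,1)
Op 5: place WK@(3,0)
Op 6: place WN@(0,0)
Op 7: remove (3,0)
Op 8: place WN@(4,2)
Per-piece attacks for B:
  BR@(0,1): attacks (0,2) (0,3) (0,4) (0,5) (0,0) (1,1) [ray(0,-1) blocked at (0,0); ray(1,0) blocked at (1,1)]
  BN@(1,1): attacks (2,3) (3,2) (0,3) (3,0)
B attacks (0,3): yes

Answer: yes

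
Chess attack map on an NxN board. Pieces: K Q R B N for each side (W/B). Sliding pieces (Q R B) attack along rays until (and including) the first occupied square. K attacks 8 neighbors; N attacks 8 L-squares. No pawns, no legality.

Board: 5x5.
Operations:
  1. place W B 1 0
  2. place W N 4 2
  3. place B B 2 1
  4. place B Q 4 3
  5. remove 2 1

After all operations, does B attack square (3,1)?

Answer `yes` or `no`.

Answer: no

Derivation:
Op 1: place WB@(1,0)
Op 2: place WN@(4,2)
Op 3: place BB@(2,1)
Op 4: place BQ@(4,3)
Op 5: remove (2,1)
Per-piece attacks for B:
  BQ@(4,3): attacks (4,4) (4,2) (3,3) (2,3) (1,3) (0,3) (3,4) (3,2) (2,1) (1,0) [ray(0,-1) blocked at (4,2); ray(-1,-1) blocked at (1,0)]
B attacks (3,1): no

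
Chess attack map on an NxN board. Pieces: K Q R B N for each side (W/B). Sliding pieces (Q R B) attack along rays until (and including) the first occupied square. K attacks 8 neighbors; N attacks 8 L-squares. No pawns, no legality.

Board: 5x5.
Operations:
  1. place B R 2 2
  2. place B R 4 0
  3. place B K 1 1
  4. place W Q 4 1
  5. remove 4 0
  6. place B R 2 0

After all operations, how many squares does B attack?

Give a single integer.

Op 1: place BR@(2,2)
Op 2: place BR@(4,0)
Op 3: place BK@(1,1)
Op 4: place WQ@(4,1)
Op 5: remove (4,0)
Op 6: place BR@(2,0)
Per-piece attacks for B:
  BK@(1,1): attacks (1,2) (1,0) (2,1) (0,1) (2,2) (2,0) (0,2) (0,0)
  BR@(2,0): attacks (2,1) (2,2) (3,0) (4,0) (1,0) (0,0) [ray(0,1) blocked at (2,2)]
  BR@(2,2): attacks (2,3) (2,4) (2,1) (2,0) (3,2) (4,2) (1,2) (0,2) [ray(0,-1) blocked at (2,0)]
Union (14 distinct): (0,0) (0,1) (0,2) (1,0) (1,2) (2,0) (2,1) (2,2) (2,3) (2,4) (3,0) (3,2) (4,0) (4,2)

Answer: 14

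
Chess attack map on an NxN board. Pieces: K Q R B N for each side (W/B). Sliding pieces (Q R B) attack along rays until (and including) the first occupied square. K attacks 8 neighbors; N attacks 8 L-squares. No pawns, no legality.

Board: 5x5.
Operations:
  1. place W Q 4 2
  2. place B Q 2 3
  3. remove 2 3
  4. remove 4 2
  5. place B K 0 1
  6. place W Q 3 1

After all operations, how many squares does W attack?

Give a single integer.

Answer: 14

Derivation:
Op 1: place WQ@(4,2)
Op 2: place BQ@(2,3)
Op 3: remove (2,3)
Op 4: remove (4,2)
Op 5: place BK@(0,1)
Op 6: place WQ@(3,1)
Per-piece attacks for W:
  WQ@(3,1): attacks (3,2) (3,3) (3,4) (3,0) (4,1) (2,1) (1,1) (0,1) (4,2) (4,0) (2,2) (1,3) (0,4) (2,0) [ray(-1,0) blocked at (0,1)]
Union (14 distinct): (0,1) (0,4) (1,1) (1,3) (2,0) (2,1) (2,2) (3,0) (3,2) (3,3) (3,4) (4,0) (4,1) (4,2)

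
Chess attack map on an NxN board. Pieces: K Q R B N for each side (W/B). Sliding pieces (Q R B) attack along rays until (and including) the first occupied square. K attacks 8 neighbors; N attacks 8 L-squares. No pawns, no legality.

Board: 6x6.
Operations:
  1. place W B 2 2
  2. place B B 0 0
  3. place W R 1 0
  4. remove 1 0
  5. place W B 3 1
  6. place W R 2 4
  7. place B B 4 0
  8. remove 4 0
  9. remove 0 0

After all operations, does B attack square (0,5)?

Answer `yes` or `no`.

Op 1: place WB@(2,2)
Op 2: place BB@(0,0)
Op 3: place WR@(1,0)
Op 4: remove (1,0)
Op 5: place WB@(3,1)
Op 6: place WR@(2,4)
Op 7: place BB@(4,0)
Op 8: remove (4,0)
Op 9: remove (0,0)
Per-piece attacks for B:
B attacks (0,5): no

Answer: no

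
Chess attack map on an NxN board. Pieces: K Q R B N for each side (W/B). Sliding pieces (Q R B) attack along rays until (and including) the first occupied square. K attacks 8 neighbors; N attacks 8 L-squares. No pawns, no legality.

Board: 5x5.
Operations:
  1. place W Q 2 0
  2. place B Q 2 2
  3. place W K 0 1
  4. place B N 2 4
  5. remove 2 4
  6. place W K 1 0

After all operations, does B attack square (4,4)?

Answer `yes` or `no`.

Op 1: place WQ@(2,0)
Op 2: place BQ@(2,2)
Op 3: place WK@(0,1)
Op 4: place BN@(2,4)
Op 5: remove (2,4)
Op 6: place WK@(1,0)
Per-piece attacks for B:
  BQ@(2,2): attacks (2,3) (2,4) (2,1) (2,0) (3,2) (4,2) (1,2) (0,2) (3,3) (4,4) (3,1) (4,0) (1,3) (0,4) (1,1) (0,0) [ray(0,-1) blocked at (2,0)]
B attacks (4,4): yes

Answer: yes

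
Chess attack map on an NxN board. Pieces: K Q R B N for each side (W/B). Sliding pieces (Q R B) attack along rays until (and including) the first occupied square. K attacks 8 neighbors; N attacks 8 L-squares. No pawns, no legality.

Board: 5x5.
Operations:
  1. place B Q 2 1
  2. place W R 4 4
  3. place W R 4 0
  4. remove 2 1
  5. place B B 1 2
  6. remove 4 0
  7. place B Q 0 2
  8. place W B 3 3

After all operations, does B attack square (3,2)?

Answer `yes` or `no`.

Answer: no

Derivation:
Op 1: place BQ@(2,1)
Op 2: place WR@(4,4)
Op 3: place WR@(4,0)
Op 4: remove (2,1)
Op 5: place BB@(1,2)
Op 6: remove (4,0)
Op 7: place BQ@(0,2)
Op 8: place WB@(3,3)
Per-piece attacks for B:
  BQ@(0,2): attacks (0,3) (0,4) (0,1) (0,0) (1,2) (1,3) (2,4) (1,1) (2,0) [ray(1,0) blocked at (1,2)]
  BB@(1,2): attacks (2,3) (3,4) (2,1) (3,0) (0,3) (0,1)
B attacks (3,2): no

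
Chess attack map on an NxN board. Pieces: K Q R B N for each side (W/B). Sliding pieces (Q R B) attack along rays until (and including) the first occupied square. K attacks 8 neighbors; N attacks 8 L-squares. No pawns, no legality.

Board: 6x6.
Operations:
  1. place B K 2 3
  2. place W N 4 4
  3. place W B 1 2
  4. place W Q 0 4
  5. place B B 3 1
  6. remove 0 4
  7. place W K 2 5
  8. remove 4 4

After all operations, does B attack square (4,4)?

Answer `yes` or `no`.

Op 1: place BK@(2,3)
Op 2: place WN@(4,4)
Op 3: place WB@(1,2)
Op 4: place WQ@(0,4)
Op 5: place BB@(3,1)
Op 6: remove (0,4)
Op 7: place WK@(2,5)
Op 8: remove (4,4)
Per-piece attacks for B:
  BK@(2,3): attacks (2,4) (2,2) (3,3) (1,3) (3,4) (3,2) (1,4) (1,2)
  BB@(3,1): attacks (4,2) (5,3) (4,0) (2,2) (1,3) (0,4) (2,0)
B attacks (4,4): no

Answer: no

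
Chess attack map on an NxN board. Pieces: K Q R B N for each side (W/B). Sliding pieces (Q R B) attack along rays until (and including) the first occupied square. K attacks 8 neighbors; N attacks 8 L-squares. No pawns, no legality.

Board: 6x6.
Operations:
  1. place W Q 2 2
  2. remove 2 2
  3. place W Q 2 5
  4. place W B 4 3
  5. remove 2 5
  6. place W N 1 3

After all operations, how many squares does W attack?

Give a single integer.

Answer: 9

Derivation:
Op 1: place WQ@(2,2)
Op 2: remove (2,2)
Op 3: place WQ@(2,5)
Op 4: place WB@(4,3)
Op 5: remove (2,5)
Op 6: place WN@(1,3)
Per-piece attacks for W:
  WN@(1,3): attacks (2,5) (3,4) (0,5) (2,1) (3,2) (0,1)
  WB@(4,3): attacks (5,4) (5,2) (3,4) (2,5) (3,2) (2,1) (1,0)
Union (9 distinct): (0,1) (0,5) (1,0) (2,1) (2,5) (3,2) (3,4) (5,2) (5,4)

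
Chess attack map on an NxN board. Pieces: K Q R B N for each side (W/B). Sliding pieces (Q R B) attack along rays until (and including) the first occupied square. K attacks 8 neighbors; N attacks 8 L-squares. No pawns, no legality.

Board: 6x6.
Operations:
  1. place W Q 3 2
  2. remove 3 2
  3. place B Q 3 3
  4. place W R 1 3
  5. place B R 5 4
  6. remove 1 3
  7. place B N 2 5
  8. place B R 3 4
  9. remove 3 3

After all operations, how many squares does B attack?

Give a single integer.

Op 1: place WQ@(3,2)
Op 2: remove (3,2)
Op 3: place BQ@(3,3)
Op 4: place WR@(1,3)
Op 5: place BR@(5,4)
Op 6: remove (1,3)
Op 7: place BN@(2,5)
Op 8: place BR@(3,4)
Op 9: remove (3,3)
Per-piece attacks for B:
  BN@(2,5): attacks (3,3) (4,4) (1,3) (0,4)
  BR@(3,4): attacks (3,5) (3,3) (3,2) (3,1) (3,0) (4,4) (5,4) (2,4) (1,4) (0,4) [ray(1,0) blocked at (5,4)]
  BR@(5,4): attacks (5,5) (5,3) (5,2) (5,1) (5,0) (4,4) (3,4) [ray(-1,0) blocked at (3,4)]
Union (17 distinct): (0,4) (1,3) (1,4) (2,4) (3,0) (3,1) (3,2) (3,3) (3,4) (3,5) (4,4) (5,0) (5,1) (5,2) (5,3) (5,4) (5,5)

Answer: 17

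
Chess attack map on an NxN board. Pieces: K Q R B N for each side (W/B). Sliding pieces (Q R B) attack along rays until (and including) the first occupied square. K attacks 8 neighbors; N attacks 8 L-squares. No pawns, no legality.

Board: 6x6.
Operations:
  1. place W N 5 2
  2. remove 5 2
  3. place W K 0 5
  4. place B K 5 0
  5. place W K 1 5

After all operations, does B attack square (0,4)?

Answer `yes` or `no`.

Answer: no

Derivation:
Op 1: place WN@(5,2)
Op 2: remove (5,2)
Op 3: place WK@(0,5)
Op 4: place BK@(5,0)
Op 5: place WK@(1,5)
Per-piece attacks for B:
  BK@(5,0): attacks (5,1) (4,0) (4,1)
B attacks (0,4): no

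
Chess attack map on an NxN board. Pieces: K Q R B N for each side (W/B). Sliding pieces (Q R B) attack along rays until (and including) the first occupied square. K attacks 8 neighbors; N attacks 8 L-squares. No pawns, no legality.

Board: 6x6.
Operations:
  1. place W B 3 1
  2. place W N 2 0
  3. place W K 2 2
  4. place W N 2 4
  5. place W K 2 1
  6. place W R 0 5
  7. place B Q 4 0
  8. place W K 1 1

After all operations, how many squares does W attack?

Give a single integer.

Op 1: place WB@(3,1)
Op 2: place WN@(2,0)
Op 3: place WK@(2,2)
Op 4: place WN@(2,4)
Op 5: place WK@(2,1)
Op 6: place WR@(0,5)
Op 7: place BQ@(4,0)
Op 8: place WK@(1,1)
Per-piece attacks for W:
  WR@(0,5): attacks (0,4) (0,3) (0,2) (0,1) (0,0) (1,5) (2,5) (3,5) (4,5) (5,5)
  WK@(1,1): attacks (1,2) (1,0) (2,1) (0,1) (2,2) (2,0) (0,2) (0,0)
  WN@(2,0): attacks (3,2) (4,1) (1,2) (0,1)
  WK@(2,1): attacks (2,2) (2,0) (3,1) (1,1) (3,2) (3,0) (1,2) (1,0)
  WK@(2,2): attacks (2,3) (2,1) (3,2) (1,2) (3,3) (3,1) (1,3) (1,1)
  WN@(2,4): attacks (4,5) (0,5) (3,2) (4,3) (1,2) (0,3)
  WB@(3,1): attacks (4,2) (5,3) (4,0) (2,2) (2,0) [ray(1,-1) blocked at (4,0); ray(-1,1) blocked at (2,2); ray(-1,-1) blocked at (2,0)]
Union (28 distinct): (0,0) (0,1) (0,2) (0,3) (0,4) (0,5) (1,0) (1,1) (1,2) (1,3) (1,5) (2,0) (2,1) (2,2) (2,3) (2,5) (3,0) (3,1) (3,2) (3,3) (3,5) (4,0) (4,1) (4,2) (4,3) (4,5) (5,3) (5,5)

Answer: 28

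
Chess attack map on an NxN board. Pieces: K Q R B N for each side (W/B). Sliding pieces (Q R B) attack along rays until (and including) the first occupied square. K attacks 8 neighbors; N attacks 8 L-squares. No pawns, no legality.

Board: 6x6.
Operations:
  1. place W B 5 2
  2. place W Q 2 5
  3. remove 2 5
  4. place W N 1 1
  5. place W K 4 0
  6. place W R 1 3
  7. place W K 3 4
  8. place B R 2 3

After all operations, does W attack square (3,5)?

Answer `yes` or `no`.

Answer: yes

Derivation:
Op 1: place WB@(5,2)
Op 2: place WQ@(2,5)
Op 3: remove (2,5)
Op 4: place WN@(1,1)
Op 5: place WK@(4,0)
Op 6: place WR@(1,3)
Op 7: place WK@(3,4)
Op 8: place BR@(2,3)
Per-piece attacks for W:
  WN@(1,1): attacks (2,3) (3,2) (0,3) (3,0)
  WR@(1,3): attacks (1,4) (1,5) (1,2) (1,1) (2,3) (0,3) [ray(0,-1) blocked at (1,1); ray(1,0) blocked at (2,3)]
  WK@(3,4): attacks (3,5) (3,3) (4,4) (2,4) (4,5) (4,3) (2,5) (2,3)
  WK@(4,0): attacks (4,1) (5,0) (3,0) (5,1) (3,1)
  WB@(5,2): attacks (4,3) (3,4) (4,1) (3,0) [ray(-1,1) blocked at (3,4)]
W attacks (3,5): yes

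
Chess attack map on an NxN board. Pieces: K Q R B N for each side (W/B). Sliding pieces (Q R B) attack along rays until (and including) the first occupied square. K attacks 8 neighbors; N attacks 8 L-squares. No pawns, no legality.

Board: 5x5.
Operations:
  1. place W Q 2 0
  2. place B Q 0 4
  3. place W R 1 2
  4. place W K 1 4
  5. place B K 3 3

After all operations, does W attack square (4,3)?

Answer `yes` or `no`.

Answer: no

Derivation:
Op 1: place WQ@(2,0)
Op 2: place BQ@(0,4)
Op 3: place WR@(1,2)
Op 4: place WK@(1,4)
Op 5: place BK@(3,3)
Per-piece attacks for W:
  WR@(1,2): attacks (1,3) (1,4) (1,1) (1,0) (2,2) (3,2) (4,2) (0,2) [ray(0,1) blocked at (1,4)]
  WK@(1,4): attacks (1,3) (2,4) (0,4) (2,3) (0,3)
  WQ@(2,0): attacks (2,1) (2,2) (2,3) (2,4) (3,0) (4,0) (1,0) (0,0) (3,1) (4,2) (1,1) (0,2)
W attacks (4,3): no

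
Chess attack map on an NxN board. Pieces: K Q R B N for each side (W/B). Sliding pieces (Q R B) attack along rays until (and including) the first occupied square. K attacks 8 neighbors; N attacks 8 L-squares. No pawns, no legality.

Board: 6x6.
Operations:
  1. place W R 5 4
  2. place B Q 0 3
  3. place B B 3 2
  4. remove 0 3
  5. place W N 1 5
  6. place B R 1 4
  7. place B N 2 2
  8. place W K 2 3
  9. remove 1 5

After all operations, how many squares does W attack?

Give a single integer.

Answer: 14

Derivation:
Op 1: place WR@(5,4)
Op 2: place BQ@(0,3)
Op 3: place BB@(3,2)
Op 4: remove (0,3)
Op 5: place WN@(1,5)
Op 6: place BR@(1,4)
Op 7: place BN@(2,2)
Op 8: place WK@(2,3)
Op 9: remove (1,5)
Per-piece attacks for W:
  WK@(2,3): attacks (2,4) (2,2) (3,3) (1,3) (3,4) (3,2) (1,4) (1,2)
  WR@(5,4): attacks (5,5) (5,3) (5,2) (5,1) (5,0) (4,4) (3,4) (2,4) (1,4) [ray(-1,0) blocked at (1,4)]
Union (14 distinct): (1,2) (1,3) (1,4) (2,2) (2,4) (3,2) (3,3) (3,4) (4,4) (5,0) (5,1) (5,2) (5,3) (5,5)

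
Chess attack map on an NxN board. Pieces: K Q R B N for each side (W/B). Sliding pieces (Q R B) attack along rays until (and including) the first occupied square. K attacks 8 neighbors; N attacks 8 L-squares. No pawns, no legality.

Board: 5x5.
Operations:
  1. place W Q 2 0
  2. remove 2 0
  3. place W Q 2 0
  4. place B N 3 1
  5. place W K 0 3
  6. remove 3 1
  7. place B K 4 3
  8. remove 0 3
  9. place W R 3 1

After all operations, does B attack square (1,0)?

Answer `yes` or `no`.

Op 1: place WQ@(2,0)
Op 2: remove (2,0)
Op 3: place WQ@(2,0)
Op 4: place BN@(3,1)
Op 5: place WK@(0,3)
Op 6: remove (3,1)
Op 7: place BK@(4,3)
Op 8: remove (0,3)
Op 9: place WR@(3,1)
Per-piece attacks for B:
  BK@(4,3): attacks (4,4) (4,2) (3,3) (3,4) (3,2)
B attacks (1,0): no

Answer: no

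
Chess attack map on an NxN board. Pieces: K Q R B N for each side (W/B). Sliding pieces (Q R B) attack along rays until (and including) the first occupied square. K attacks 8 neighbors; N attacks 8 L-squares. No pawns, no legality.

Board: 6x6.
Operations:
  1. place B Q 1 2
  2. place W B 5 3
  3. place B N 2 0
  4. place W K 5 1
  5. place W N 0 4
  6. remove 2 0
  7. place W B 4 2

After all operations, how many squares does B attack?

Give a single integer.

Op 1: place BQ@(1,2)
Op 2: place WB@(5,3)
Op 3: place BN@(2,0)
Op 4: place WK@(5,1)
Op 5: place WN@(0,4)
Op 6: remove (2,0)
Op 7: place WB@(4,2)
Per-piece attacks for B:
  BQ@(1,2): attacks (1,3) (1,4) (1,5) (1,1) (1,0) (2,2) (3,2) (4,2) (0,2) (2,3) (3,4) (4,5) (2,1) (3,0) (0,3) (0,1) [ray(1,0) blocked at (4,2)]
Union (16 distinct): (0,1) (0,2) (0,3) (1,0) (1,1) (1,3) (1,4) (1,5) (2,1) (2,2) (2,3) (3,0) (3,2) (3,4) (4,2) (4,5)

Answer: 16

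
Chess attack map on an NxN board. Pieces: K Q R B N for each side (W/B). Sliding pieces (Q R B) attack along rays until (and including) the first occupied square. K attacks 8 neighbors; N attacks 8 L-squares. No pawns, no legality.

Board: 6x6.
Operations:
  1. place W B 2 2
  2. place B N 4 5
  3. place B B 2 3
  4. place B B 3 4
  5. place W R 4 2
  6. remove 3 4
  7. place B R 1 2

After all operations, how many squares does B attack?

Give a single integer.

Answer: 17

Derivation:
Op 1: place WB@(2,2)
Op 2: place BN@(4,5)
Op 3: place BB@(2,3)
Op 4: place BB@(3,4)
Op 5: place WR@(4,2)
Op 6: remove (3,4)
Op 7: place BR@(1,2)
Per-piece attacks for B:
  BR@(1,2): attacks (1,3) (1,4) (1,5) (1,1) (1,0) (2,2) (0,2) [ray(1,0) blocked at (2,2)]
  BB@(2,3): attacks (3,4) (4,5) (3,2) (4,1) (5,0) (1,4) (0,5) (1,2) [ray(1,1) blocked at (4,5); ray(-1,-1) blocked at (1,2)]
  BN@(4,5): attacks (5,3) (3,3) (2,4)
Union (17 distinct): (0,2) (0,5) (1,0) (1,1) (1,2) (1,3) (1,4) (1,5) (2,2) (2,4) (3,2) (3,3) (3,4) (4,1) (4,5) (5,0) (5,3)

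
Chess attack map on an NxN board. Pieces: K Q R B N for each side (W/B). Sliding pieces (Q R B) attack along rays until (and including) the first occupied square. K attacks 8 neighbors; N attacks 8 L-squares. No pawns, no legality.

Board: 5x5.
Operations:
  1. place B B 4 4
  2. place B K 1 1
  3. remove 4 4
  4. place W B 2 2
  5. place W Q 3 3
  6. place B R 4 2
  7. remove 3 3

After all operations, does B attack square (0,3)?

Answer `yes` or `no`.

Answer: no

Derivation:
Op 1: place BB@(4,4)
Op 2: place BK@(1,1)
Op 3: remove (4,4)
Op 4: place WB@(2,2)
Op 5: place WQ@(3,3)
Op 6: place BR@(4,2)
Op 7: remove (3,3)
Per-piece attacks for B:
  BK@(1,1): attacks (1,2) (1,0) (2,1) (0,1) (2,2) (2,0) (0,2) (0,0)
  BR@(4,2): attacks (4,3) (4,4) (4,1) (4,0) (3,2) (2,2) [ray(-1,0) blocked at (2,2)]
B attacks (0,3): no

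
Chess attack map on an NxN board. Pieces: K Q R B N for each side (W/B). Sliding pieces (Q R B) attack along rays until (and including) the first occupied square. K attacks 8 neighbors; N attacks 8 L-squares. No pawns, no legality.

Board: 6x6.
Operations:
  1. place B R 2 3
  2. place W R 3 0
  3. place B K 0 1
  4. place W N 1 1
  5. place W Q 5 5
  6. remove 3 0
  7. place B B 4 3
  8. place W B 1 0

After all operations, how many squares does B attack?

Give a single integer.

Op 1: place BR@(2,3)
Op 2: place WR@(3,0)
Op 3: place BK@(0,1)
Op 4: place WN@(1,1)
Op 5: place WQ@(5,5)
Op 6: remove (3,0)
Op 7: place BB@(4,3)
Op 8: place WB@(1,0)
Per-piece attacks for B:
  BK@(0,1): attacks (0,2) (0,0) (1,1) (1,2) (1,0)
  BR@(2,3): attacks (2,4) (2,5) (2,2) (2,1) (2,0) (3,3) (4,3) (1,3) (0,3) [ray(1,0) blocked at (4,3)]
  BB@(4,3): attacks (5,4) (5,2) (3,4) (2,5) (3,2) (2,1) (1,0) [ray(-1,-1) blocked at (1,0)]
Union (18 distinct): (0,0) (0,2) (0,3) (1,0) (1,1) (1,2) (1,3) (2,0) (2,1) (2,2) (2,4) (2,5) (3,2) (3,3) (3,4) (4,3) (5,2) (5,4)

Answer: 18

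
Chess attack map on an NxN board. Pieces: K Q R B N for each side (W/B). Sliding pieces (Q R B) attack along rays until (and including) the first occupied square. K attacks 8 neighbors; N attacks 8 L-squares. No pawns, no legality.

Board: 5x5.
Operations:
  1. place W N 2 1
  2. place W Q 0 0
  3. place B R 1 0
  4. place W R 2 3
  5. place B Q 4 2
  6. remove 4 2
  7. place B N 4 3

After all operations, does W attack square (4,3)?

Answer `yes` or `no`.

Answer: yes

Derivation:
Op 1: place WN@(2,1)
Op 2: place WQ@(0,0)
Op 3: place BR@(1,0)
Op 4: place WR@(2,3)
Op 5: place BQ@(4,2)
Op 6: remove (4,2)
Op 7: place BN@(4,3)
Per-piece attacks for W:
  WQ@(0,0): attacks (0,1) (0,2) (0,3) (0,4) (1,0) (1,1) (2,2) (3,3) (4,4) [ray(1,0) blocked at (1,0)]
  WN@(2,1): attacks (3,3) (4,2) (1,3) (0,2) (4,0) (0,0)
  WR@(2,3): attacks (2,4) (2,2) (2,1) (3,3) (4,3) (1,3) (0,3) [ray(0,-1) blocked at (2,1); ray(1,0) blocked at (4,3)]
W attacks (4,3): yes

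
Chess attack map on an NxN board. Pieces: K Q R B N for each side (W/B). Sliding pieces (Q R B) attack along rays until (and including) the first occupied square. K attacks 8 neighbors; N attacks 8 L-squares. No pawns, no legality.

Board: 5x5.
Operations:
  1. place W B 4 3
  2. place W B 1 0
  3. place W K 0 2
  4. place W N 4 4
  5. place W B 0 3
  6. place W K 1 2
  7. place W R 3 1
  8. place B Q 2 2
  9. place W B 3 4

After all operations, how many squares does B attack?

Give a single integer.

Answer: 14

Derivation:
Op 1: place WB@(4,3)
Op 2: place WB@(1,0)
Op 3: place WK@(0,2)
Op 4: place WN@(4,4)
Op 5: place WB@(0,3)
Op 6: place WK@(1,2)
Op 7: place WR@(3,1)
Op 8: place BQ@(2,2)
Op 9: place WB@(3,4)
Per-piece attacks for B:
  BQ@(2,2): attacks (2,3) (2,4) (2,1) (2,0) (3,2) (4,2) (1,2) (3,3) (4,4) (3,1) (1,3) (0,4) (1,1) (0,0) [ray(-1,0) blocked at (1,2); ray(1,1) blocked at (4,4); ray(1,-1) blocked at (3,1)]
Union (14 distinct): (0,0) (0,4) (1,1) (1,2) (1,3) (2,0) (2,1) (2,3) (2,4) (3,1) (3,2) (3,3) (4,2) (4,4)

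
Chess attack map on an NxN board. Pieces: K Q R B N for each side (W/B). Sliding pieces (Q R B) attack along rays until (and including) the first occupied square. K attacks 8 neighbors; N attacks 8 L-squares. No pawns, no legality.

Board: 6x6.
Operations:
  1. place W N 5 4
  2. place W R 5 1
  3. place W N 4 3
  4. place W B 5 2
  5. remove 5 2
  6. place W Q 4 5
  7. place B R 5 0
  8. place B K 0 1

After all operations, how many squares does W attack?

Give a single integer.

Answer: 24

Derivation:
Op 1: place WN@(5,4)
Op 2: place WR@(5,1)
Op 3: place WN@(4,3)
Op 4: place WB@(5,2)
Op 5: remove (5,2)
Op 6: place WQ@(4,5)
Op 7: place BR@(5,0)
Op 8: place BK@(0,1)
Per-piece attacks for W:
  WN@(4,3): attacks (5,5) (3,5) (2,4) (5,1) (3,1) (2,2)
  WQ@(4,5): attacks (4,4) (4,3) (5,5) (3,5) (2,5) (1,5) (0,5) (5,4) (3,4) (2,3) (1,2) (0,1) [ray(0,-1) blocked at (4,3); ray(1,-1) blocked at (5,4); ray(-1,-1) blocked at (0,1)]
  WR@(5,1): attacks (5,2) (5,3) (5,4) (5,0) (4,1) (3,1) (2,1) (1,1) (0,1) [ray(0,1) blocked at (5,4); ray(0,-1) blocked at (5,0); ray(-1,0) blocked at (0,1)]
  WN@(5,4): attacks (3,5) (4,2) (3,3)
Union (24 distinct): (0,1) (0,5) (1,1) (1,2) (1,5) (2,1) (2,2) (2,3) (2,4) (2,5) (3,1) (3,3) (3,4) (3,5) (4,1) (4,2) (4,3) (4,4) (5,0) (5,1) (5,2) (5,3) (5,4) (5,5)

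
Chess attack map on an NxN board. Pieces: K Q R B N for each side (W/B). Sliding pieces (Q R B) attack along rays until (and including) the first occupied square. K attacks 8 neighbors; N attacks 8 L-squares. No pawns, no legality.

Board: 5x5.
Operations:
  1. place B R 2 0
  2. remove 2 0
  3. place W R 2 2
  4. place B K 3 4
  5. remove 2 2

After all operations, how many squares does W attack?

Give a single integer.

Answer: 0

Derivation:
Op 1: place BR@(2,0)
Op 2: remove (2,0)
Op 3: place WR@(2,2)
Op 4: place BK@(3,4)
Op 5: remove (2,2)
Per-piece attacks for W:
Union (0 distinct): (none)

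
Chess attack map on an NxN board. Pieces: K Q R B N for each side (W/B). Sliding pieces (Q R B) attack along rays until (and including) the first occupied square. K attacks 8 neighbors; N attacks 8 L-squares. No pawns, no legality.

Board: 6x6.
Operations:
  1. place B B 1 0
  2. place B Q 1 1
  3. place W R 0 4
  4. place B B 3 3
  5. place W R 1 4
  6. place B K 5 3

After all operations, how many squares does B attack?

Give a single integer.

Answer: 24

Derivation:
Op 1: place BB@(1,0)
Op 2: place BQ@(1,1)
Op 3: place WR@(0,4)
Op 4: place BB@(3,3)
Op 5: place WR@(1,4)
Op 6: place BK@(5,3)
Per-piece attacks for B:
  BB@(1,0): attacks (2,1) (3,2) (4,3) (5,4) (0,1)
  BQ@(1,1): attacks (1,2) (1,3) (1,4) (1,0) (2,1) (3,1) (4,1) (5,1) (0,1) (2,2) (3,3) (2,0) (0,2) (0,0) [ray(0,1) blocked at (1,4); ray(0,-1) blocked at (1,0); ray(1,1) blocked at (3,3)]
  BB@(3,3): attacks (4,4) (5,5) (4,2) (5,1) (2,4) (1,5) (2,2) (1,1) [ray(-1,-1) blocked at (1,1)]
  BK@(5,3): attacks (5,4) (5,2) (4,3) (4,4) (4,2)
Union (24 distinct): (0,0) (0,1) (0,2) (1,0) (1,1) (1,2) (1,3) (1,4) (1,5) (2,0) (2,1) (2,2) (2,4) (3,1) (3,2) (3,3) (4,1) (4,2) (4,3) (4,4) (5,1) (5,2) (5,4) (5,5)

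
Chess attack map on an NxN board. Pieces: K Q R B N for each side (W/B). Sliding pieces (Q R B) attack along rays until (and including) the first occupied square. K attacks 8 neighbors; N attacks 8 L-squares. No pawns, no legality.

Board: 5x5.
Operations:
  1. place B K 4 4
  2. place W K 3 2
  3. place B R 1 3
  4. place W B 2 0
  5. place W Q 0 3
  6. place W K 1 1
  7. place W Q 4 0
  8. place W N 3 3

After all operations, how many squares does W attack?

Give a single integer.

Answer: 20

Derivation:
Op 1: place BK@(4,4)
Op 2: place WK@(3,2)
Op 3: place BR@(1,3)
Op 4: place WB@(2,0)
Op 5: place WQ@(0,3)
Op 6: place WK@(1,1)
Op 7: place WQ@(4,0)
Op 8: place WN@(3,3)
Per-piece attacks for W:
  WQ@(0,3): attacks (0,4) (0,2) (0,1) (0,0) (1,3) (1,4) (1,2) (2,1) (3,0) [ray(1,0) blocked at (1,3)]
  WK@(1,1): attacks (1,2) (1,0) (2,1) (0,1) (2,2) (2,0) (0,2) (0,0)
  WB@(2,0): attacks (3,1) (4,2) (1,1) [ray(-1,1) blocked at (1,1)]
  WK@(3,2): attacks (3,3) (3,1) (4,2) (2,2) (4,3) (4,1) (2,3) (2,1)
  WN@(3,3): attacks (1,4) (4,1) (2,1) (1,2)
  WQ@(4,0): attacks (4,1) (4,2) (4,3) (4,4) (3,0) (2,0) (3,1) (2,2) (1,3) [ray(0,1) blocked at (4,4); ray(-1,0) blocked at (2,0); ray(-1,1) blocked at (1,3)]
Union (20 distinct): (0,0) (0,1) (0,2) (0,4) (1,0) (1,1) (1,2) (1,3) (1,4) (2,0) (2,1) (2,2) (2,3) (3,0) (3,1) (3,3) (4,1) (4,2) (4,3) (4,4)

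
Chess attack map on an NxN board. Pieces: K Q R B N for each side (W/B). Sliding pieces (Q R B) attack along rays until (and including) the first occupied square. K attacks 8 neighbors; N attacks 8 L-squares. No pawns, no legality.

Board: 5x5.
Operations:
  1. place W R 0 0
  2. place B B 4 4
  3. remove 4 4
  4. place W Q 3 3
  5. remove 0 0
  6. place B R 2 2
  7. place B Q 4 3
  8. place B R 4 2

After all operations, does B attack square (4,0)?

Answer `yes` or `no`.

Op 1: place WR@(0,0)
Op 2: place BB@(4,4)
Op 3: remove (4,4)
Op 4: place WQ@(3,3)
Op 5: remove (0,0)
Op 6: place BR@(2,2)
Op 7: place BQ@(4,3)
Op 8: place BR@(4,2)
Per-piece attacks for B:
  BR@(2,2): attacks (2,3) (2,4) (2,1) (2,0) (3,2) (4,2) (1,2) (0,2) [ray(1,0) blocked at (4,2)]
  BR@(4,2): attacks (4,3) (4,1) (4,0) (3,2) (2,2) [ray(0,1) blocked at (4,3); ray(-1,0) blocked at (2,2)]
  BQ@(4,3): attacks (4,4) (4,2) (3,3) (3,4) (3,2) (2,1) (1,0) [ray(0,-1) blocked at (4,2); ray(-1,0) blocked at (3,3)]
B attacks (4,0): yes

Answer: yes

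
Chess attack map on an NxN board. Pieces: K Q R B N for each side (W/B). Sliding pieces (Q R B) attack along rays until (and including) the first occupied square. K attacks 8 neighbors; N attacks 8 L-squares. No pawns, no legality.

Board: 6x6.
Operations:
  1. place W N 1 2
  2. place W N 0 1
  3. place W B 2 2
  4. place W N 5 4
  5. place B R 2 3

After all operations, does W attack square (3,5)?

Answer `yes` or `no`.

Answer: yes

Derivation:
Op 1: place WN@(1,2)
Op 2: place WN@(0,1)
Op 3: place WB@(2,2)
Op 4: place WN@(5,4)
Op 5: place BR@(2,3)
Per-piece attacks for W:
  WN@(0,1): attacks (1,3) (2,2) (2,0)
  WN@(1,2): attacks (2,4) (3,3) (0,4) (2,0) (3,1) (0,0)
  WB@(2,2): attacks (3,3) (4,4) (5,5) (3,1) (4,0) (1,3) (0,4) (1,1) (0,0)
  WN@(5,4): attacks (3,5) (4,2) (3,3)
W attacks (3,5): yes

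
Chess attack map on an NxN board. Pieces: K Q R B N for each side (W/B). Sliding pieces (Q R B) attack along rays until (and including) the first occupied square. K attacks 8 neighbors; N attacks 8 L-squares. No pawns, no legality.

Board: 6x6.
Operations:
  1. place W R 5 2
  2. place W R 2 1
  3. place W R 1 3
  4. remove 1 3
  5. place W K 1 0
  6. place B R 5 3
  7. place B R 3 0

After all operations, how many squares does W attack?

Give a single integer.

Answer: 18

Derivation:
Op 1: place WR@(5,2)
Op 2: place WR@(2,1)
Op 3: place WR@(1,3)
Op 4: remove (1,3)
Op 5: place WK@(1,0)
Op 6: place BR@(5,3)
Op 7: place BR@(3,0)
Per-piece attacks for W:
  WK@(1,0): attacks (1,1) (2,0) (0,0) (2,1) (0,1)
  WR@(2,1): attacks (2,2) (2,3) (2,4) (2,5) (2,0) (3,1) (4,1) (5,1) (1,1) (0,1)
  WR@(5,2): attacks (5,3) (5,1) (5,0) (4,2) (3,2) (2,2) (1,2) (0,2) [ray(0,1) blocked at (5,3)]
Union (18 distinct): (0,0) (0,1) (0,2) (1,1) (1,2) (2,0) (2,1) (2,2) (2,3) (2,4) (2,5) (3,1) (3,2) (4,1) (4,2) (5,0) (5,1) (5,3)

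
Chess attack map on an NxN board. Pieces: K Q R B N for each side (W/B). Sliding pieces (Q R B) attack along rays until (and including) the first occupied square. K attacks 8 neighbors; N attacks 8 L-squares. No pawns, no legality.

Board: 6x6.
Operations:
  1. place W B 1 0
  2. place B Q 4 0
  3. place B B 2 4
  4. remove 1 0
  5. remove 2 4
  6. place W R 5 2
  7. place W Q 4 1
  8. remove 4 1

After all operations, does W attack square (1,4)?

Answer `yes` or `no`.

Answer: no

Derivation:
Op 1: place WB@(1,0)
Op 2: place BQ@(4,0)
Op 3: place BB@(2,4)
Op 4: remove (1,0)
Op 5: remove (2,4)
Op 6: place WR@(5,2)
Op 7: place WQ@(4,1)
Op 8: remove (4,1)
Per-piece attacks for W:
  WR@(5,2): attacks (5,3) (5,4) (5,5) (5,1) (5,0) (4,2) (3,2) (2,2) (1,2) (0,2)
W attacks (1,4): no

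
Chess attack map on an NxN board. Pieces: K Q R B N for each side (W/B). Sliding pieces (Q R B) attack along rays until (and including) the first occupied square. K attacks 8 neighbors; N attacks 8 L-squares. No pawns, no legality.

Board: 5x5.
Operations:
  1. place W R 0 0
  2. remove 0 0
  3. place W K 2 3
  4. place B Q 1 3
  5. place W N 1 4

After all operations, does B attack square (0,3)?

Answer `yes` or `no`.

Op 1: place WR@(0,0)
Op 2: remove (0,0)
Op 3: place WK@(2,3)
Op 4: place BQ@(1,3)
Op 5: place WN@(1,4)
Per-piece attacks for B:
  BQ@(1,3): attacks (1,4) (1,2) (1,1) (1,0) (2,3) (0,3) (2,4) (2,2) (3,1) (4,0) (0,4) (0,2) [ray(0,1) blocked at (1,4); ray(1,0) blocked at (2,3)]
B attacks (0,3): yes

Answer: yes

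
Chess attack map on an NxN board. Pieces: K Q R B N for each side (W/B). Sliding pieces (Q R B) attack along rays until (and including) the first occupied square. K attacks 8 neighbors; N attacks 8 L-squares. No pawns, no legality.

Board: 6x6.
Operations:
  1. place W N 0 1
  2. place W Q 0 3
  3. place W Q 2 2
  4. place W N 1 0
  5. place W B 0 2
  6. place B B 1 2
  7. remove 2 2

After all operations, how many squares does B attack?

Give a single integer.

Answer: 7

Derivation:
Op 1: place WN@(0,1)
Op 2: place WQ@(0,3)
Op 3: place WQ@(2,2)
Op 4: place WN@(1,0)
Op 5: place WB@(0,2)
Op 6: place BB@(1,2)
Op 7: remove (2,2)
Per-piece attacks for B:
  BB@(1,2): attacks (2,3) (3,4) (4,5) (2,1) (3,0) (0,3) (0,1) [ray(-1,1) blocked at (0,3); ray(-1,-1) blocked at (0,1)]
Union (7 distinct): (0,1) (0,3) (2,1) (2,3) (3,0) (3,4) (4,5)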